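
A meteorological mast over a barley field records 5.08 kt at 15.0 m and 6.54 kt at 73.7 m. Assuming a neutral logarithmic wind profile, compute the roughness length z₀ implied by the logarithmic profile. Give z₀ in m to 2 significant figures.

z₀ ≈ 0.059 m

Log law: V(z) ∝ ln(z/z₀). With r = V₁/V₂ = 5.08/6.54 = 0.77676,
r · ln(z₂/z₀) = ln(z₁/z₀) ⇒ ln z₀ = (ln z₁ − r·ln z₂)/(1 − r)
ln z₀ = (2.70805 − 0.77676×4.30000) / 0.22324 = -2.8311
z₀ = exp(-2.8311) = 0.05895 m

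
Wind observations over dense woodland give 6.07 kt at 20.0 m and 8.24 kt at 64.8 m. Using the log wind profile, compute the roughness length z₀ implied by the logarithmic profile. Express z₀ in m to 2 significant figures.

z₀ ≈ 0.75 m

Log law: V(z) ∝ ln(z/z₀). With r = V₁/V₂ = 6.07/8.24 = 0.73665,
r · ln(z₂/z₀) = ln(z₁/z₀) ⇒ ln z₀ = (ln z₁ − r·ln z₂)/(1 − r)
ln z₀ = (2.99573 − 0.73665×4.17131) / 0.26335 = -0.2926
z₀ = exp(-0.2926) = 0.7463 m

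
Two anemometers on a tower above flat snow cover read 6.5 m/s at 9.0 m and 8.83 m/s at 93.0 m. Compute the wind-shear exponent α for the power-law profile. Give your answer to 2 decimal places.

α ≈ 0.13

Power law: V₂/V₁ = (z₂/z₁)^α ⇒ α = ln(V₂/V₁) / ln(z₂/z₁)
α = ln(8.83/6.5) / ln(93.0/9.0) = ln(1.3585) / ln(10.3333)
  = 0.30635 / 2.33537 = 0.13118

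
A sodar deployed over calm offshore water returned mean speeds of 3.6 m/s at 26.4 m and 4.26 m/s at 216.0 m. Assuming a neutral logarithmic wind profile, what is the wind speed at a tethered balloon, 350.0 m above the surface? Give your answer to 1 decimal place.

Log law: V ∝ ln(z/z₀). From the pair, with r = V₁/V₂ = 0.84507,
ln z₀ = (ln z₁ − r·ln z₂)/(1 − r) = (3.2734 − 0.84507×5.3753)/0.15493 = -8.1916 → z₀ = 0.0002770 m
V₃ = V₁ · ln(z₃/z₀)/ln(z₁/z₀) = 3.6 × 14.0496/11.4650 = 4.4116 m/s

4.4 m/s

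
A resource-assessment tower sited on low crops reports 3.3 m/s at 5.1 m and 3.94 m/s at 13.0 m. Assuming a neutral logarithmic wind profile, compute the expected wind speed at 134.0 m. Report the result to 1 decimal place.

Log law: V ∝ ln(z/z₀). From the pair, with r = V₁/V₂ = 0.83756,
ln z₀ = (ln z₁ − r·ln z₂)/(1 − r) = (1.6292 − 0.83756×2.5649)/0.16244 = -3.1955 → z₀ = 0.04095 m
V₃ = V₁ · ln(z₃/z₀)/ln(z₁/z₀) = 3.3 × 8.0933/4.8247 = 5.5356 m/s

5.5 m/s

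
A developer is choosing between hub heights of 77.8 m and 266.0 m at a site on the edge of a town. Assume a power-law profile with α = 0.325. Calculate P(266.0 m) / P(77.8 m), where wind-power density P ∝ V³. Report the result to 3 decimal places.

3.316

Speed ratio: V_B/V_A = (z_B/z_A)^α = (266.0/77.8)^0.325 = (3.4190)^0.325 = 1.49114
Power-density ratio: P_B/P_A = (V_B/V_A)³ = (1.49114)³ = 3.31554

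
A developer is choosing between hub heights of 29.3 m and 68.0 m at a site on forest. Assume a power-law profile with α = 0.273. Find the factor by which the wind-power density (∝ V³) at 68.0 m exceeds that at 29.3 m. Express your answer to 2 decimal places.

1.99

Speed ratio: V_B/V_A = (z_B/z_A)^α = (68.0/29.3)^0.273 = (2.3208)^0.273 = 1.25840
Power-density ratio: P_B/P_A = (V_B/V_A)³ = (1.25840)³ = 1.99278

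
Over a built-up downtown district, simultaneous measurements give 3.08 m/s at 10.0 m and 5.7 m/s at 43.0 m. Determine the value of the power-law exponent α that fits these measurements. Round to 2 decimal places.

Power law: V₂/V₁ = (z₂/z₁)^α ⇒ α = ln(V₂/V₁) / ln(z₂/z₁)
α = ln(5.7/3.08) / ln(43.0/10.0) = ln(1.8506) / ln(4.3000)
  = 0.61554 / 1.45862 = 0.42200

α ≈ 0.42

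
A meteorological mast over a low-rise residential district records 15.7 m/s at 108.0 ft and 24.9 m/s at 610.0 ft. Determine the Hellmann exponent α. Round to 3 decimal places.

α ≈ 0.266

Power law: V₂/V₁ = (z₂/z₁)^α ⇒ α = ln(V₂/V₁) / ln(z₂/z₁)
α = ln(24.9/15.7) / ln(610.0/108.0) = ln(1.5860) / ln(5.6481)
  = 0.46121 / 1.73133 = 0.26639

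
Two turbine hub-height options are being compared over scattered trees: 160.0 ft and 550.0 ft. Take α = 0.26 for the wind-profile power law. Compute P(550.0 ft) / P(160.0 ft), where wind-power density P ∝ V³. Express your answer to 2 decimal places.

2.62

Speed ratio: V_B/V_A = (z_B/z_A)^α = (550.0/160.0)^0.26 = (3.4375)^0.26 = 1.37855
Power-density ratio: P_B/P_A = (V_B/V_A)³ = (1.37855)³ = 2.61981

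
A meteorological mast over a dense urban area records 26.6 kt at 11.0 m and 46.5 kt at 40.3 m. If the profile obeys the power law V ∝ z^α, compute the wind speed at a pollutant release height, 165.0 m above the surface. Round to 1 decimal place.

85.3 kt

First find α: α = ln(V₂/V₁)/ln(z₂/z₁) = ln(46.5/26.6)/ln(40.3/11.0) = 0.55854/1.29846 = 0.4302
Extrapolate from 40.3 m to 165.0 m: V₃ = 46.5 × (165.0/40.3)^0.4302 = 46.5 × 1.8337 = 85.2681 kt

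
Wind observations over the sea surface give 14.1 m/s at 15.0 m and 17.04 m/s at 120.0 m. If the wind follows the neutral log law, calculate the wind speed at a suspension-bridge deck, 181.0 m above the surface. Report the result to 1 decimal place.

17.6 m/s

Log law: V ∝ ln(z/z₀). From the pair, with r = V₁/V₂ = 0.82746,
ln z₀ = (ln z₁ − r·ln z₂)/(1 − r) = (2.7081 − 0.82746×4.7875)/0.17254 = -7.2648 → z₀ = 0.0006998 m
V₃ = V₁ · ln(z₃/z₀)/ln(z₁/z₀) = 14.1 × 12.4633/9.9728 = 17.6211 m/s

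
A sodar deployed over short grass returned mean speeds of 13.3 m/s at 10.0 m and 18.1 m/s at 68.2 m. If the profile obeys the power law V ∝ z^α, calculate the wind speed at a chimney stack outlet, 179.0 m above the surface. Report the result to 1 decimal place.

21.1 m/s

First find α: α = ln(V₂/V₁)/ln(z₂/z₁) = ln(18.1/13.3)/ln(68.2/10.0) = 0.30815/1.91986 = 0.1605
Extrapolate from 68.2 m to 179.0 m: V₃ = 18.1 × (179.0/68.2)^0.1605 = 18.1 × 1.1675 = 21.1320 m/s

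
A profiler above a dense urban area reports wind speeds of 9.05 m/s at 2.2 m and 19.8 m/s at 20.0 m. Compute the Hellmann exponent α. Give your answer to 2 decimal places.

α ≈ 0.35

Power law: V₂/V₁ = (z₂/z₁)^α ⇒ α = ln(V₂/V₁) / ln(z₂/z₁)
α = ln(19.8/9.05) / ln(20.0/2.2) = ln(2.1878) / ln(9.0909)
  = 0.78292 / 2.20727 = 0.35470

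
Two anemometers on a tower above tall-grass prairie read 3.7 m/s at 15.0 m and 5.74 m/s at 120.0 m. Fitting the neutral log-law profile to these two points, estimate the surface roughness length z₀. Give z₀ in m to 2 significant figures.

z₀ ≈ 0.35 m

Log law: V(z) ∝ ln(z/z₀). With r = V₁/V₂ = 3.7/5.74 = 0.64460,
r · ln(z₂/z₀) = ln(z₁/z₀) ⇒ ln z₀ = (ln z₁ − r·ln z₂)/(1 − r)
ln z₀ = (2.70805 − 0.64460×4.78749) / 0.35540 = -1.0635
z₀ = exp(-1.0635) = 0.3453 m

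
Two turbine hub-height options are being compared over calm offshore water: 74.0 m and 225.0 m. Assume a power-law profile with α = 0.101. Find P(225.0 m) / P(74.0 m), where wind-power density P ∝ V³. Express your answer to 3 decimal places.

1.401

Speed ratio: V_B/V_A = (z_B/z_A)^α = (225.0/74.0)^0.101 = (3.0405)^0.101 = 1.11887
Power-density ratio: P_B/P_A = (V_B/V_A)³ = (1.11887)³ = 1.40066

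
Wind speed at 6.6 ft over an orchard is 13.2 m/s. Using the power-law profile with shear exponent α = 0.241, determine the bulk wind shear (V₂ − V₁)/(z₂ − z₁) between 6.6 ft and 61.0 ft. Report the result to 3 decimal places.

0.172 m/s/ft

Power law: V₂ = V₁ · (z₂/z₁)^α = 13.2 × (9.2424)^0.241 = 22.5594 m/s
ΔV/Δz = (22.5594 − 13.2)/(61.0 − 6.6) = 9.3594/54.4000 = 0.17205 m/s/ft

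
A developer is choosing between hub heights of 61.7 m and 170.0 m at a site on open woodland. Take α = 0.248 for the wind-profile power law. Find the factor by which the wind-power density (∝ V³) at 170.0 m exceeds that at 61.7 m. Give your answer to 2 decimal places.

2.13

Speed ratio: V_B/V_A = (z_B/z_A)^α = (170.0/61.7)^0.248 = (2.7553)^0.248 = 1.28576
Power-density ratio: P_B/P_A = (V_B/V_A)³ = (1.28576)³ = 2.12560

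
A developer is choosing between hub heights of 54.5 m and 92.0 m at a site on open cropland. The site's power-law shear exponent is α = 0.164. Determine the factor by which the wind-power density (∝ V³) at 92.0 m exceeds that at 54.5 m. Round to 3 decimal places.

Speed ratio: V_B/V_A = (z_B/z_A)^α = (92.0/54.5)^0.164 = (1.6881)^0.164 = 1.08966
Power-density ratio: P_B/P_A = (V_B/V_A)³ = (1.08966)³ = 1.29383

1.294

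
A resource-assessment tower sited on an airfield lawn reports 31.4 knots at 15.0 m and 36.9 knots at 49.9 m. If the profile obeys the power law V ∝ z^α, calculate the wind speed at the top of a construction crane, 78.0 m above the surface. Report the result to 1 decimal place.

39.2 knots

First find α: α = ln(V₂/V₁)/ln(z₂/z₁) = ln(36.9/31.4)/ln(49.9/15.0) = 0.16140/1.20197 = 0.1343
Extrapolate from 49.9 m to 78.0 m: V₃ = 36.9 × (78.0/49.9)^0.1343 = 36.9 × 1.0618 = 39.1811 knots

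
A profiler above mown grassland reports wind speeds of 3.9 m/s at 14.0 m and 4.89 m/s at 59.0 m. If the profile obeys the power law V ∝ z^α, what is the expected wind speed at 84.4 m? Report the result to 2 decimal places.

5.17 m/s

First find α: α = ln(V₂/V₁)/ln(z₂/z₁) = ln(4.89/3.9)/ln(59.0/14.0) = 0.22622/1.43848 = 0.1573
Extrapolate from 59.0 m to 84.4 m: V₃ = 4.89 × (84.4/59.0)^0.1573 = 4.89 × 1.0579 = 5.1732 m/s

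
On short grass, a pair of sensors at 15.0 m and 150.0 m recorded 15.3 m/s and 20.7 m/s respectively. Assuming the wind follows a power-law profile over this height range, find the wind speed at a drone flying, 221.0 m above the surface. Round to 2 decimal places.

First find α: α = ln(V₂/V₁)/ln(z₂/z₁) = ln(20.7/15.3)/ln(150.0/15.0) = 0.30228/2.30259 = 0.1313
Extrapolate from 150.0 m to 221.0 m: V₃ = 20.7 × (221.0/150.0)^0.1313 = 20.7 × 1.0522 = 21.7803 m/s

21.78 m/s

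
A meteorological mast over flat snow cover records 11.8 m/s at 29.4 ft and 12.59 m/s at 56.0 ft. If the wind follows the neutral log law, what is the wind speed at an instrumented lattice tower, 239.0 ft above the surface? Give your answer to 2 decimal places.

Log law: V ∝ ln(z/z₀). From the pair, with r = V₁/V₂ = 0.93725,
ln z₀ = (ln z₁ − r·ln z₂)/(1 − r) = (3.3810 − 0.93725×4.0254)/0.06275 = -6.2436 → z₀ = 0.001943 ft
V₃ = V₁ · ln(z₃/z₀)/ln(z₁/z₀) = 11.8 × 11.7200/9.6246 = 14.3691 m/s

14.37 m/s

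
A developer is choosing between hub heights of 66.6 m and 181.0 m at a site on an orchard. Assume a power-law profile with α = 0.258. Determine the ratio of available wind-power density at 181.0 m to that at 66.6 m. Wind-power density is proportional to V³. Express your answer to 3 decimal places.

Speed ratio: V_B/V_A = (z_B/z_A)^α = (181.0/66.6)^0.258 = (2.7177)^0.258 = 1.29427
Power-density ratio: P_B/P_A = (V_B/V_A)³ = (1.29427)³ = 2.16807

2.168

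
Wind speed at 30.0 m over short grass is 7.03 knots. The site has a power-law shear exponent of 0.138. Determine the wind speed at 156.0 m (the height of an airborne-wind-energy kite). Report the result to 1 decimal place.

8.8 knots

Power-law profile: V₂ = V₁ · (z₂/z₁)^α
V₂ = 7.03 × (156.0/30.0)^0.138 = 7.03 × (5.2000)^0.138
    = 7.03 × 1.2555 = 8.8260 knots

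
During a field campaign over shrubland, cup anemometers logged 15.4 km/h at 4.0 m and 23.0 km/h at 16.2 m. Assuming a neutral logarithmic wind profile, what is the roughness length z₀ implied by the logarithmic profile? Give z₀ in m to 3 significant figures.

Log law: V(z) ∝ ln(z/z₀). With r = V₁/V₂ = 15.4/23.0 = 0.66957,
r · ln(z₂/z₀) = ln(z₁/z₀) ⇒ ln z₀ = (ln z₁ − r·ln z₂)/(1 − r)
ln z₀ = (1.38629 − 0.66957×2.78501) / 0.33043 = -1.4479
z₀ = exp(-1.4479) = 0.2351 m

z₀ ≈ 0.235 m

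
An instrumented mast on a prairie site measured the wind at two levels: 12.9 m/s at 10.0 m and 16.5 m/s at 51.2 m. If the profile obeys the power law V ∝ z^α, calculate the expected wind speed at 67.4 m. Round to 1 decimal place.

17.2 m/s

First find α: α = ln(V₂/V₁)/ln(z₂/z₁) = ln(16.5/12.9)/ln(51.2/10.0) = 0.24613/1.63315 = 0.1507
Extrapolate from 51.2 m to 67.4 m: V₃ = 16.5 × (67.4/51.2)^0.1507 = 16.5 × 1.0423 = 17.1980 m/s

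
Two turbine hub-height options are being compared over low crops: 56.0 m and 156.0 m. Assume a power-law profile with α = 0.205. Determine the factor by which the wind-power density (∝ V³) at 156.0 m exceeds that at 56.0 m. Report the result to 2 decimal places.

1.88

Speed ratio: V_B/V_A = (z_B/z_A)^α = (156.0/56.0)^0.205 = (2.7857)^0.205 = 1.23371
Power-density ratio: P_B/P_A = (V_B/V_A)³ = (1.23371)³ = 1.87774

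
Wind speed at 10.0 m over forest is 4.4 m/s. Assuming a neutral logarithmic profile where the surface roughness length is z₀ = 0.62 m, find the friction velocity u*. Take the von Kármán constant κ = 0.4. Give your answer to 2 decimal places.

u* ≈ 0.63 m/s

Log law: V(z) = (u*/κ) · ln(z/z₀) ⇒ u* = κ · V / ln(z/z₀)
u* = 0.4 × 4.4 / ln(10.0/0.62) = 0.4 × 4.4 / 2.7806
   = 1.7600 / 2.7806 = 0.6330 m/s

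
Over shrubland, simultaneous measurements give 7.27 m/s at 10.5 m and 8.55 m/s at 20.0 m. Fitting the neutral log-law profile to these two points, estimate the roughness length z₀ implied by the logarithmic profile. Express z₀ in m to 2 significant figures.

Log law: V(z) ∝ ln(z/z₀). With r = V₁/V₂ = 7.27/8.55 = 0.85029,
r · ln(z₂/z₀) = ln(z₁/z₀) ⇒ ln z₀ = (ln z₁ − r·ln z₂)/(1 − r)
ln z₀ = (2.35138 − 0.85029×2.99573) / 0.14971 = -1.3084
z₀ = exp(-1.3084) = 0.2703 m

z₀ ≈ 0.27 m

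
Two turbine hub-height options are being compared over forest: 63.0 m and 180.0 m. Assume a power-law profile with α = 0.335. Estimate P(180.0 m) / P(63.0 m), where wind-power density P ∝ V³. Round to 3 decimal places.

Speed ratio: V_B/V_A = (z_B/z_A)^α = (180.0/63.0)^0.335 = (2.8571)^0.335 = 1.42147
Power-density ratio: P_B/P_A = (V_B/V_A)³ = (1.42147)³ = 2.87218

2.872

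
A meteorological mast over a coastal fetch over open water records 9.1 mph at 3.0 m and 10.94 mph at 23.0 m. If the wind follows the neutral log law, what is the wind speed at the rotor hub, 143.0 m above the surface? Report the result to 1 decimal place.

Log law: V ∝ ln(z/z₀). From the pair, with r = V₁/V₂ = 0.83181,
ln z₀ = (ln z₁ − r·ln z₂)/(1 − r) = (1.0986 − 0.83181×3.1355)/0.16819 = -8.9751 → z₀ = 0.0001265 m
V₃ = V₁ · ln(z₃/z₀)/ln(z₁/z₀) = 9.1 × 13.9379/10.0737 = 12.5907 mph

12.6 mph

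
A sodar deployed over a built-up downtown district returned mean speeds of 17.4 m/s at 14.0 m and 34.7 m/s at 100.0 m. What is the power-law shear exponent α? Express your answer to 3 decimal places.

α ≈ 0.351

Power law: V₂/V₁ = (z₂/z₁)^α ⇒ α = ln(V₂/V₁) / ln(z₂/z₁)
α = ln(34.7/17.4) / ln(100.0/14.0) = ln(1.9943) / ln(7.1429)
  = 0.69027 / 1.96611 = 0.35108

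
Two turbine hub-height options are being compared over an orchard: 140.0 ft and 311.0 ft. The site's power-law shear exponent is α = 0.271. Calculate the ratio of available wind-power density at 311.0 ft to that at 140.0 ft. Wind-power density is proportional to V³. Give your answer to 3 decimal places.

1.913

Speed ratio: V_B/V_A = (z_B/z_A)^α = (311.0/140.0)^0.271 = (2.2214)^0.271 = 1.24147
Power-density ratio: P_B/P_A = (V_B/V_A)³ = (1.24147)³ = 1.91343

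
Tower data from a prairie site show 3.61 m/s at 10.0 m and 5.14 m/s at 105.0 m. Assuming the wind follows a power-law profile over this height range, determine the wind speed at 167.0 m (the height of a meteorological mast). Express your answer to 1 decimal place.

First find α: α = ln(V₂/V₁)/ln(z₂/z₁) = ln(5.14/3.61)/ln(105.0/10.0) = 0.35335/2.35138 = 0.1503
Extrapolate from 105.0 m to 167.0 m: V₃ = 5.14 × (167.0/105.0)^0.1503 = 5.14 × 1.0722 = 5.5112 m/s

5.5 m/s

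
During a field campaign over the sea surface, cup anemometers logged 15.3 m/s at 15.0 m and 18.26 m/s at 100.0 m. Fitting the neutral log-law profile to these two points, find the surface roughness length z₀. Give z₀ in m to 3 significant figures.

z₀ ≈ 0.000827 m

Log law: V(z) ∝ ln(z/z₀). With r = V₁/V₂ = 15.3/18.26 = 0.83790,
r · ln(z₂/z₀) = ln(z₁/z₀) ⇒ ln z₀ = (ln z₁ − r·ln z₂)/(1 − r)
ln z₀ = (2.70805 − 0.83790×4.60517) / 0.16210 = -7.0980
z₀ = exp(-7.0980) = 0.0008267 m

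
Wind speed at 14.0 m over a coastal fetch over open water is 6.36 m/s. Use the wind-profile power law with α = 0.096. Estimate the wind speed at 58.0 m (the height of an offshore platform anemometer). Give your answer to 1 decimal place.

Power-law profile: V₂ = V₁ · (z₂/z₁)^α
V₂ = 6.36 × (58.0/14.0)^0.096 = 6.36 × (4.1429)^0.096
    = 6.36 × 1.1462 = 7.2898 m/s

7.3 m/s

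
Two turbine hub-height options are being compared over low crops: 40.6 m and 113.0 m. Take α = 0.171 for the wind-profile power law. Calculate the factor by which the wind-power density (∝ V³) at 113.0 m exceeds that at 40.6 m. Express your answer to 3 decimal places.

Speed ratio: V_B/V_A = (z_B/z_A)^α = (113.0/40.6)^0.171 = (2.7833)^0.171 = 1.19129
Power-density ratio: P_B/P_A = (V_B/V_A)³ = (1.19129)³ = 1.69066

1.691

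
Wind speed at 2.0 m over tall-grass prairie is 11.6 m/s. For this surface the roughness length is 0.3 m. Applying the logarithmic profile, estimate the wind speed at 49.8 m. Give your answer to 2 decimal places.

Log law: V(z) ∝ ln(z/z₀), so V₂/V₁ = ln(z₂/z₀) / ln(z₁/z₀).
ln(49.8/0.3) = 5.1120, ln(2.0/0.3) = 1.8971
V₂ = 11.6 × 5.1120/1.8971 = 11.6 × 2.6946 = 31.2574 m/s

31.26 m/s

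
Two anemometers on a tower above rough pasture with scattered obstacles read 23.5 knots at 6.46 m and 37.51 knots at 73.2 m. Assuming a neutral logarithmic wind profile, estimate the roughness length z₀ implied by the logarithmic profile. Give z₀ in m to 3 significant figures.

z₀ ≈ 0.110 m

Log law: V(z) ∝ ln(z/z₀). With r = V₁/V₂ = 23.5/37.51 = 0.62650,
r · ln(z₂/z₀) = ln(z₁/z₀) ⇒ ln z₀ = (ln z₁ − r·ln z₂)/(1 − r)
ln z₀ = (1.86563 − 0.62650×4.29320) / 0.37350 = -2.2063
z₀ = exp(-2.2063) = 0.1101 m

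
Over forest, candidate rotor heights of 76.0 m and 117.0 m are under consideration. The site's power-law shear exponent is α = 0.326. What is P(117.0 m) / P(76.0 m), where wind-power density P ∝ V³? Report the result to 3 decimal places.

1.525

Speed ratio: V_B/V_A = (z_B/z_A)^α = (117.0/76.0)^0.326 = (1.5395)^0.326 = 1.15102
Power-density ratio: P_B/P_A = (V_B/V_A)³ = (1.15102)³ = 1.52493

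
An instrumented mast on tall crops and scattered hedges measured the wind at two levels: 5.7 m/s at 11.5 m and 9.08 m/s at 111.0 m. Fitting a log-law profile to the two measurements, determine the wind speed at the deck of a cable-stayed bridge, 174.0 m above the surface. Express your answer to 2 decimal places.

Log law: V ∝ ln(z/z₀). From the pair, with r = V₁/V₂ = 0.62775,
ln z₀ = (ln z₁ − r·ln z₂)/(1 − r) = (2.4423 − 0.62775×4.7095)/0.37225 = -1.3810 → z₀ = 0.2513 m
V₃ = V₁ · ln(z₃/z₀)/ln(z₁/z₀) = 5.7 × 6.5401/3.8234 = 9.7502 m/s

9.75 m/s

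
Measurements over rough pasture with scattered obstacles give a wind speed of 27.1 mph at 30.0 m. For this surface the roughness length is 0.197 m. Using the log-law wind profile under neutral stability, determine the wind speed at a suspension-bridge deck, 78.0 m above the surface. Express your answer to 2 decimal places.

32.25 mph

Log law: V(z) ∝ ln(z/z₀), so V₂/V₁ = ln(z₂/z₀) / ln(z₁/z₀).
ln(78.0/0.197) = 5.9813, ln(30.0/0.197) = 5.0257
V₂ = 27.1 × 5.9813/5.0257 = 27.1 × 1.1901 = 32.2523 mph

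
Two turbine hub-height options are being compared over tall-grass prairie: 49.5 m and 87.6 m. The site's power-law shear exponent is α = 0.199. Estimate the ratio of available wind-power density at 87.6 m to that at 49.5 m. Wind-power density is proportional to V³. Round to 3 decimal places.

Speed ratio: V_B/V_A = (z_B/z_A)^α = (87.6/49.5)^0.199 = (1.7697)^0.199 = 1.12029
Power-density ratio: P_B/P_A = (V_B/V_A)³ = (1.12029)³ = 1.40603

1.406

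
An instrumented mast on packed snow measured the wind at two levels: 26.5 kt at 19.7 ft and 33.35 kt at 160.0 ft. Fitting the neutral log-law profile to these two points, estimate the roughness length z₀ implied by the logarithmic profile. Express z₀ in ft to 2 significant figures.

Log law: V(z) ∝ ln(z/z₀). With r = V₁/V₂ = 26.5/33.35 = 0.79460,
r · ln(z₂/z₀) = ln(z₁/z₀) ⇒ ln z₀ = (ln z₁ − r·ln z₂)/(1 − r)
ln z₀ = (2.98062 − 0.79460×5.07517) / 0.20540 = -5.1224
z₀ = exp(-5.1224) = 0.005962 ft

z₀ ≈ 0.0060 ft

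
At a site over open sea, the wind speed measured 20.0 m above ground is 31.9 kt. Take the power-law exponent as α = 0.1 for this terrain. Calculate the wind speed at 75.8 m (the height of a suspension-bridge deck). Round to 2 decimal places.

36.45 kt

Power-law profile: V₂ = V₁ · (z₂/z₁)^α
V₂ = 31.9 × (75.8/20.0)^0.1 = 31.9 × (3.7900)^0.1
    = 31.9 × 1.1425 = 36.4464 kt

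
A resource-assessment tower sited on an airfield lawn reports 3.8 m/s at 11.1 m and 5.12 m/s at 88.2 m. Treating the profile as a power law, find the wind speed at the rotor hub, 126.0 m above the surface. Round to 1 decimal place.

First find α: α = ln(V₂/V₁)/ln(z₂/z₁) = ln(5.12/3.8)/ln(88.2/11.1) = 0.29815/2.07266 = 0.1439
Extrapolate from 88.2 m to 126.0 m: V₃ = 5.12 × (126.0/88.2)^0.1439 = 5.12 × 1.0526 = 5.3896 m/s

5.4 m/s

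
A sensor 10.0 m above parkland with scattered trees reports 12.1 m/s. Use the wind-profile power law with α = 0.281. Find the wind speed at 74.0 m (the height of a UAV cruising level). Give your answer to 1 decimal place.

21.2 m/s

Power-law profile: V₂ = V₁ · (z₂/z₁)^α
V₂ = 12.1 × (74.0/10.0)^0.281 = 12.1 × (7.4000)^0.281
    = 12.1 × 1.7549 = 21.2344 m/s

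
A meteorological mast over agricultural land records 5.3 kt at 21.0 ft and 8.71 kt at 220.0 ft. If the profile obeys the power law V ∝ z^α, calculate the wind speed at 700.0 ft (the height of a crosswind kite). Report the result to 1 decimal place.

First find α: α = ln(V₂/V₁)/ln(z₂/z₁) = ln(8.71/5.3)/ln(220.0/21.0) = 0.49676/2.34911 = 0.2115
Extrapolate from 220.0 ft to 700.0 ft: V₃ = 8.71 × (700.0/220.0)^0.2115 = 8.71 × 1.2773 = 11.1255 kt

11.1 kt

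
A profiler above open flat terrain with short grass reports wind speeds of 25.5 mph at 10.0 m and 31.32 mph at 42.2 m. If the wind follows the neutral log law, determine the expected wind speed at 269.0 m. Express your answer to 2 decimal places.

Log law: V ∝ ln(z/z₀). From the pair, with r = V₁/V₂ = 0.81418,
ln z₀ = (ln z₁ − r·ln z₂)/(1 − r) = (2.3026 − 0.81418×3.7424)/0.18582 = -4.0060 → z₀ = 0.01821 m
V₃ = V₁ · ln(z₃/z₀)/ln(z₁/z₀) = 25.5 × 9.6007/6.3086 = 38.8072 mph

38.81 mph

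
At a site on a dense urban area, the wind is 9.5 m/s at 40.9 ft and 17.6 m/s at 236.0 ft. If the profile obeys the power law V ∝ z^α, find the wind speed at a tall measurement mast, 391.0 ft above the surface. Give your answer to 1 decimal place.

21.0 m/s

First find α: α = ln(V₂/V₁)/ln(z₂/z₁) = ln(17.6/9.5)/ln(236.0/40.9) = 0.61661/1.75270 = 0.3518
Extrapolate from 236.0 ft to 391.0 ft: V₃ = 17.6 × (391.0/236.0)^0.3518 = 17.6 × 1.1944 = 21.0209 m/s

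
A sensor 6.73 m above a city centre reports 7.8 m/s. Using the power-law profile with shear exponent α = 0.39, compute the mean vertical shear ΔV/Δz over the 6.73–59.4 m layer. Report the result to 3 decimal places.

0.198 m/s/m

Power law: V₂ = V₁ · (z₂/z₁)^α = 7.8 × (8.8262)^0.39 = 18.2367 m/s
ΔV/Δz = (18.2367 − 7.8)/(59.4 − 6.73) = 10.4367/52.6700 = 0.19815 m/s/m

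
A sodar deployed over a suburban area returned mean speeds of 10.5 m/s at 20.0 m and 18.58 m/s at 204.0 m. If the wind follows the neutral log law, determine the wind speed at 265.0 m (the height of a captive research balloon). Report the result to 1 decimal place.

19.5 m/s

Log law: V ∝ ln(z/z₀). From the pair, with r = V₁/V₂ = 0.56512,
ln z₀ = (ln z₁ − r·ln z₂)/(1 − r) = (2.9957 − 0.56512×5.3181)/0.43488 = -0.0222 → z₀ = 0.9780 m
V₃ = V₁ · ln(z₃/z₀)/ln(z₁/z₀) = 10.5 × 5.6020/3.0180 = 19.4902 m/s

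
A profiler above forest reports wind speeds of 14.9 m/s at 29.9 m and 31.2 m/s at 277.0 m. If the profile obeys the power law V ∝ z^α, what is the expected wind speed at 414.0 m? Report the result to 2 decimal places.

35.65 m/s

First find α: α = ln(V₂/V₁)/ln(z₂/z₁) = ln(31.2/14.9)/ln(277.0/29.9) = 0.73906/2.22616 = 0.3320
Extrapolate from 277.0 m to 414.0 m: V₃ = 31.2 × (414.0/277.0)^0.3320 = 31.2 × 1.1427 = 35.6528 m/s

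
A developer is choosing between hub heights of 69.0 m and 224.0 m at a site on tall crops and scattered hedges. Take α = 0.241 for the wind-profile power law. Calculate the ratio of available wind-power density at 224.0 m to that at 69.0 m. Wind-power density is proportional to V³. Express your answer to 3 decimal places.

Speed ratio: V_B/V_A = (z_B/z_A)^α = (224.0/69.0)^0.241 = (3.2464)^0.241 = 1.32815
Power-density ratio: P_B/P_A = (V_B/V_A)³ = (1.32815)³ = 2.34283

2.343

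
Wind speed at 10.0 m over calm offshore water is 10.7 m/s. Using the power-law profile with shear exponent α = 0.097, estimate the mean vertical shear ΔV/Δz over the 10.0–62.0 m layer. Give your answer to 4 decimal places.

0.0398 m/s/m

Power law: V₂ = V₁ · (z₂/z₁)^α = 10.7 × (6.2000)^0.097 = 12.7716 m/s
ΔV/Δz = (12.7716 − 10.7)/(62.0 − 10.0) = 2.0716/52.0000 = 0.03984 m/s/m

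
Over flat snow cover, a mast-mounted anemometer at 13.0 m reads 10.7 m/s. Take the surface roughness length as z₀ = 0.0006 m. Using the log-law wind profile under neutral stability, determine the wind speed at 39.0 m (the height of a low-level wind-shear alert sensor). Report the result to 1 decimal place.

Log law: V(z) ∝ ln(z/z₀), so V₂/V₁ = ln(z₂/z₀) / ln(z₁/z₀).
ln(39.0/0.0006) = 11.0821, ln(13.0/0.0006) = 9.9835
V₂ = 10.7 × 11.0821/9.9835 = 10.7 × 1.1100 = 11.8775 m/s

11.9 m/s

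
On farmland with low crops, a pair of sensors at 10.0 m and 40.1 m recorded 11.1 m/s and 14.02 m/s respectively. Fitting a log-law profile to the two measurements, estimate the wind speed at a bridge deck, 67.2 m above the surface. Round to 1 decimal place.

15.1 m/s

Log law: V ∝ ln(z/z₀). From the pair, with r = V₁/V₂ = 0.79173,
ln z₀ = (ln z₁ − r·ln z₂)/(1 − r) = (2.3026 − 0.79173×3.6914)/0.20827 = -2.9767 → z₀ = 0.05096 m
V₃ = V₁ · ln(z₃/z₀)/ln(z₁/z₀) = 11.1 × 7.1844/5.2793 = 15.1055 m/s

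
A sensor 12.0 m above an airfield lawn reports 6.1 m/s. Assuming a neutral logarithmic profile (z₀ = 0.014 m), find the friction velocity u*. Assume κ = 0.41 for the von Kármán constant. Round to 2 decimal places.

u* ≈ 0.37 m/s

Log law: V(z) = (u*/κ) · ln(z/z₀) ⇒ u* = κ · V / ln(z/z₀)
u* = 0.41 × 6.1 / ln(12.0/0.014) = 0.41 × 6.1 / 6.7536
   = 2.5010 / 6.7536 = 0.3703 m/s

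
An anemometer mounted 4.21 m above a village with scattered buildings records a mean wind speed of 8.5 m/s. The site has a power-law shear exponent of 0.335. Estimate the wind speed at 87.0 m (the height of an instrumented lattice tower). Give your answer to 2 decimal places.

23.44 m/s

Power-law profile: V₂ = V₁ · (z₂/z₁)^α
V₂ = 8.5 × (87.0/4.21)^0.335 = 8.5 × (20.6651)^0.335
    = 8.5 × 2.7581 = 23.4435 m/s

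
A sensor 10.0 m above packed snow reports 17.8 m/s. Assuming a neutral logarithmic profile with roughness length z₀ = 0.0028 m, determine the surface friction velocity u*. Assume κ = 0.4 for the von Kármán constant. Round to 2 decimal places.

u* ≈ 0.87 m/s

Log law: V(z) = (u*/κ) · ln(z/z₀) ⇒ u* = κ · V / ln(z/z₀)
u* = 0.4 × 17.8 / ln(10.0/0.0028) = 0.4 × 17.8 / 8.1807
   = 7.1200 / 8.1807 = 0.8703 m/s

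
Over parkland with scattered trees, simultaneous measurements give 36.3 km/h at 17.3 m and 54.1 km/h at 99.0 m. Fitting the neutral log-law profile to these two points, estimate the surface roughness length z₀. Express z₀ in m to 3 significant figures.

Log law: V(z) ∝ ln(z/z₀). With r = V₁/V₂ = 36.3/54.1 = 0.67098,
r · ln(z₂/z₀) = ln(z₁/z₀) ⇒ ln z₀ = (ln z₁ − r·ln z₂)/(1 − r)
ln z₀ = (2.85071 − 0.67098×4.59512) / 0.32902 = -0.7067
z₀ = exp(-0.7067) = 0.4933 m

z₀ ≈ 0.493 m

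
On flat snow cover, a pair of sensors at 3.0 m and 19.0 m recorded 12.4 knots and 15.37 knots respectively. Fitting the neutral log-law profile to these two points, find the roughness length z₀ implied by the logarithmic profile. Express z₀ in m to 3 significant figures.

Log law: V(z) ∝ ln(z/z₀). With r = V₁/V₂ = 12.4/15.37 = 0.80677,
r · ln(z₂/z₀) = ln(z₁/z₀) ⇒ ln z₀ = (ln z₁ − r·ln z₂)/(1 − r)
ln z₀ = (1.09861 − 0.80677×2.94444) / 0.19323 = -6.6079
z₀ = exp(-6.6079) = 0.001350 m

z₀ ≈ 0.00135 m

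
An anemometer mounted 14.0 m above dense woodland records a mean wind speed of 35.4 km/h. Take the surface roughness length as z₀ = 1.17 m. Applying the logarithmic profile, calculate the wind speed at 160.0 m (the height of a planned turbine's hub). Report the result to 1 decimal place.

Log law: V(z) ∝ ln(z/z₀), so V₂/V₁ = ln(z₂/z₀) / ln(z₁/z₀).
ln(160.0/1.17) = 4.9182, ln(14.0/1.17) = 2.4821
V₂ = 35.4 × 4.9182/2.4821 = 35.4 × 1.9815 = 70.1448 km/h

70.1 km/h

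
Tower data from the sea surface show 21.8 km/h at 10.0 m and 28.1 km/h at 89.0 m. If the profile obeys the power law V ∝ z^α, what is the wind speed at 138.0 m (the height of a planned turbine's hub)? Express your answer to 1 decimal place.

29.6 km/h

First find α: α = ln(V₂/V₁)/ln(z₂/z₁) = ln(28.1/21.8)/ln(89.0/10.0) = 0.25386/2.18605 = 0.1161
Extrapolate from 89.0 m to 138.0 m: V₃ = 28.1 × (138.0/89.0)^0.1161 = 28.1 × 1.0523 = 29.5684 km/h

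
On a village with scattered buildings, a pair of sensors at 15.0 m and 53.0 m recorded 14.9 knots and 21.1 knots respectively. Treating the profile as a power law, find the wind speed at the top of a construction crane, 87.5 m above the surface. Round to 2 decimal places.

First find α: α = ln(V₂/V₁)/ln(z₂/z₁) = ln(21.1/14.9)/ln(53.0/15.0) = 0.34791/1.26224 = 0.2756
Extrapolate from 53.0 m to 87.5 m: V₃ = 21.1 × (87.5/53.0)^0.2756 = 21.1 × 1.1482 = 24.2268 knots

24.23 knots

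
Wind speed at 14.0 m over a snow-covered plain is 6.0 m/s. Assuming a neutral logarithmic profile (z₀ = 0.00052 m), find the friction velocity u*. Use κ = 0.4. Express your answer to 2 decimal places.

u* ≈ 0.24 m/s

Log law: V(z) = (u*/κ) · ln(z/z₀) ⇒ u* = κ · V / ln(z/z₀)
u* = 0.4 × 6.0 / ln(14.0/0.00052) = 0.4 × 6.0 / 10.2007
   = 2.4000 / 10.2007 = 0.2353 m/s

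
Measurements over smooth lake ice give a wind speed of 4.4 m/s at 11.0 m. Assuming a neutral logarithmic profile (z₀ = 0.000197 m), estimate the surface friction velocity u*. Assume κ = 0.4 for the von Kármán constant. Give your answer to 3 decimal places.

u* ≈ 0.161 m/s

Log law: V(z) = (u*/κ) · ln(z/z₀) ⇒ u* = κ · V / ln(z/z₀)
u* = 0.4 × 4.4 / ln(11.0/0.000197) = 0.4 × 4.4 / 10.9302
   = 1.7600 / 10.9302 = 0.1610 m/s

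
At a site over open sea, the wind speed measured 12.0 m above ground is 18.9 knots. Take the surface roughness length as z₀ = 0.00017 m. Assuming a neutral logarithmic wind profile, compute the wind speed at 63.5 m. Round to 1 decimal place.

Log law: V(z) ∝ ln(z/z₀), so V₂/V₁ = ln(z₂/z₀) / ln(z₁/z₀).
ln(63.5/0.00017) = 12.8308, ln(12.0/0.00017) = 11.1646
V₂ = 18.9 × 12.8308/11.1646 = 18.9 × 1.1492 = 21.7205 knots

21.7 knots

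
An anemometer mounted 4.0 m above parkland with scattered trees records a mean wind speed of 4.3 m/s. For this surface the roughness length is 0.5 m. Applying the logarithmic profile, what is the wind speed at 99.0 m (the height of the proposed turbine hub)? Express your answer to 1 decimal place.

Log law: V(z) ∝ ln(z/z₀), so V₂/V₁ = ln(z₂/z₀) / ln(z₁/z₀).
ln(99.0/0.5) = 5.2883, ln(4.0/0.5) = 2.0794
V₂ = 4.3 × 5.2883/2.0794 = 4.3 × 2.5431 = 10.9354 m/s

10.9 m/s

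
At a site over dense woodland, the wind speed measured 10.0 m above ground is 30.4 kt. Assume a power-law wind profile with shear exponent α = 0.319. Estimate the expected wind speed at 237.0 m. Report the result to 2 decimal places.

Power-law profile: V₂ = V₁ · (z₂/z₁)^α
V₂ = 30.4 × (237.0/10.0)^0.319 = 30.4 × (23.7000)^0.319
    = 30.4 × 2.7450 = 83.4485 kt

83.45 kt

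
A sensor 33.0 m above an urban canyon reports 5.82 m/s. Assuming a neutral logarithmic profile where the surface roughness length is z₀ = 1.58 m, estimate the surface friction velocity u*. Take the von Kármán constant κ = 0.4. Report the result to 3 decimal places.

Log law: V(z) = (u*/κ) · ln(z/z₀) ⇒ u* = κ · V / ln(z/z₀)
u* = 0.4 × 5.82 / ln(33.0/1.58) = 0.4 × 5.82 / 3.0391
   = 2.3280 / 3.0391 = 0.7660 m/s

u* ≈ 0.766 m/s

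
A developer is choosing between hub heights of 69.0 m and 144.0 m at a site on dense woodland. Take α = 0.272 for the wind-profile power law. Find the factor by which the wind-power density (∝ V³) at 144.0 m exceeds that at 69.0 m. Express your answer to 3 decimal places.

1.823

Speed ratio: V_B/V_A = (z_B/z_A)^α = (144.0/69.0)^0.272 = (2.0870)^0.272 = 1.22154
Power-density ratio: P_B/P_A = (V_B/V_A)³ = (1.22154)³ = 1.82273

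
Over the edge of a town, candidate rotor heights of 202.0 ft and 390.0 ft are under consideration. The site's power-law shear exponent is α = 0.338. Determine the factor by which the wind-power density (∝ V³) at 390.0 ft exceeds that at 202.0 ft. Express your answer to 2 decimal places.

1.95

Speed ratio: V_B/V_A = (z_B/z_A)^α = (390.0/202.0)^0.338 = (1.9307)^0.338 = 1.24902
Power-density ratio: P_B/P_A = (V_B/V_A)³ = (1.24902)³ = 1.94856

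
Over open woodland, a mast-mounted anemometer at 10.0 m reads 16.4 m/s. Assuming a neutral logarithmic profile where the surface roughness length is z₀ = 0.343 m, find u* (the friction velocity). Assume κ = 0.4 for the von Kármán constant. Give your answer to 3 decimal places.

u* ≈ 1.945 m/s

Log law: V(z) = (u*/κ) · ln(z/z₀) ⇒ u* = κ · V / ln(z/z₀)
u* = 0.4 × 16.4 / ln(10.0/0.343) = 0.4 × 16.4 / 3.3726
   = 6.5600 / 3.3726 = 1.9451 m/s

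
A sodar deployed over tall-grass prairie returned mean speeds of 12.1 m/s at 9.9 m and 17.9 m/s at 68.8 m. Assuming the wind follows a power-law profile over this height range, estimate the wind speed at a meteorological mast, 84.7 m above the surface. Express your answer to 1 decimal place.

First find α: α = ln(V₂/V₁)/ln(z₂/z₁) = ln(17.9/12.1)/ln(68.8/9.9) = 0.39160/1.93867 = 0.2020
Extrapolate from 68.8 m to 84.7 m: V₃ = 17.9 × (84.7/68.8)^0.2020 = 17.9 × 1.0429 = 18.6677 m/s

18.7 m/s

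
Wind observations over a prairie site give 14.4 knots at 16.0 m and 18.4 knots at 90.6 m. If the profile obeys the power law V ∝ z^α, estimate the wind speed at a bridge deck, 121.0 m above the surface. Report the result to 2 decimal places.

19.17 knots

First find α: α = ln(V₂/V₁)/ln(z₂/z₁) = ln(18.4/14.4)/ln(90.6/16.0) = 0.24512/1.73387 = 0.1414
Extrapolate from 90.6 m to 121.0 m: V₃ = 18.4 × (121.0/90.6)^0.1414 = 18.4 × 1.0418 = 19.1682 knots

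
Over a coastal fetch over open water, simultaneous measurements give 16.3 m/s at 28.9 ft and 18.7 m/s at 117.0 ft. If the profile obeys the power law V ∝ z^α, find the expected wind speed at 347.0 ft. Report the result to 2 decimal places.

20.81 m/s

First find α: α = ln(V₂/V₁)/ln(z₂/z₁) = ln(18.7/16.3)/ln(117.0/28.9) = 0.13736/1.39833 = 0.0982
Extrapolate from 117.0 ft to 347.0 ft: V₃ = 18.7 × (347.0/117.0)^0.0982 = 18.7 × 1.1127 = 20.8075 m/s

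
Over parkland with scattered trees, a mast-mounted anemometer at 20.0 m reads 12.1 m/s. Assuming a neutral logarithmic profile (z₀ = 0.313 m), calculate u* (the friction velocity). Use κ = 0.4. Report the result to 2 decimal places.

Log law: V(z) = (u*/κ) · ln(z/z₀) ⇒ u* = κ · V / ln(z/z₀)
u* = 0.4 × 12.1 / ln(20.0/0.313) = 0.4 × 12.1 / 4.1573
   = 4.8400 / 4.1573 = 1.1642 m/s

u* ≈ 1.16 m/s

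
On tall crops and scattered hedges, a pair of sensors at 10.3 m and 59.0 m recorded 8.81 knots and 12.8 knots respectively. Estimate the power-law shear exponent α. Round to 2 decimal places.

Power law: V₂/V₁ = (z₂/z₁)^α ⇒ α = ln(V₂/V₁) / ln(z₂/z₁)
α = ln(12.8/8.81) / ln(59.0/10.3) = ln(1.4529) / ln(5.7282)
  = 0.37356 / 1.74539 = 0.21402

α ≈ 0.21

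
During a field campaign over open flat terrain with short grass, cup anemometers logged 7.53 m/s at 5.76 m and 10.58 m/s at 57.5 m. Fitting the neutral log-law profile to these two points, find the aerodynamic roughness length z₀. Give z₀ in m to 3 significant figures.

z₀ ≈ 0.0197 m

Log law: V(z) ∝ ln(z/z₀). With r = V₁/V₂ = 7.53/10.58 = 0.71172,
r · ln(z₂/z₀) = ln(z₁/z₀) ⇒ ln z₀ = (ln z₁ − r·ln z₂)/(1 − r)
ln z₀ = (1.75094 − 0.71172×4.05178) / 0.28828 = -3.9295
z₀ = exp(-3.9295) = 0.01965 m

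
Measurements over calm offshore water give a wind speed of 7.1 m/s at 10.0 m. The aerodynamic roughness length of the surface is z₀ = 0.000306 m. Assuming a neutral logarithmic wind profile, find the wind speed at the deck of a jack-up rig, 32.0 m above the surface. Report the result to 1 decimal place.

7.9 m/s

Log law: V(z) ∝ ln(z/z₀), so V₂/V₁ = ln(z₂/z₀) / ln(z₁/z₀).
ln(32.0/0.000306) = 11.5577, ln(10.0/0.000306) = 10.3945
V₂ = 7.1 × 11.5577/10.3945 = 7.1 × 1.1119 = 7.8945 m/s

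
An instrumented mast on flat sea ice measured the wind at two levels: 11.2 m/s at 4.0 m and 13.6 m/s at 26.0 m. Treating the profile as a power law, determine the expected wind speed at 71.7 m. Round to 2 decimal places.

15.11 m/s

First find α: α = ln(V₂/V₁)/ln(z₂/z₁) = ln(13.6/11.2)/ln(26.0/4.0) = 0.19416/1.87180 = 0.1037
Extrapolate from 26.0 m to 71.7 m: V₃ = 13.6 × (71.7/26.0)^0.1037 = 13.6 × 1.1110 = 15.1090 m/s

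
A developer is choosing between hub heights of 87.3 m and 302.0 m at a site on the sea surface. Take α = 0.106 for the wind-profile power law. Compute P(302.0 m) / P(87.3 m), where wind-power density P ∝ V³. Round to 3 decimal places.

Speed ratio: V_B/V_A = (z_B/z_A)^α = (302.0/87.3)^0.106 = (3.4593)^0.106 = 1.14060
Power-density ratio: P_B/P_A = (V_B/V_A)³ = (1.14060)³ = 1.48388

1.484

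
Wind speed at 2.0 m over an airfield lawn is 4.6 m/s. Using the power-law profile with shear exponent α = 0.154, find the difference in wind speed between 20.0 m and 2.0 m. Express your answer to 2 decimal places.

1.96 m/s

Power law: V₂ = V₁ · (z₂/z₁)^α = 4.6 × (10.0000)^0.154 = 6.5578 m/s
ΔV = 6.5578 − 4.6 = 1.9578 m/s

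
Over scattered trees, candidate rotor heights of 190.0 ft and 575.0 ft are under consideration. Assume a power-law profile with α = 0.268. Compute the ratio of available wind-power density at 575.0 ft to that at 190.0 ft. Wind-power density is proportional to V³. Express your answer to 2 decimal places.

Speed ratio: V_B/V_A = (z_B/z_A)^α = (575.0/190.0)^0.268 = (3.0263)^0.268 = 1.34550
Power-density ratio: P_B/P_A = (V_B/V_A)³ = (1.34550)³ = 2.43588

2.44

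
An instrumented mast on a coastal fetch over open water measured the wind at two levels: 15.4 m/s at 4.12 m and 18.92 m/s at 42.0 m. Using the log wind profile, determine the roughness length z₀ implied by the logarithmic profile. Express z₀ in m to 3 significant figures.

z₀ ≈ 0.000160 m

Log law: V(z) ∝ ln(z/z₀). With r = V₁/V₂ = 15.4/18.92 = 0.81395,
r · ln(z₂/z₀) = ln(z₁/z₀) ⇒ ln z₀ = (ln z₁ − r·ln z₂)/(1 − r)
ln z₀ = (1.41585 − 0.81395×3.73767) / 0.18605 = -8.7421
z₀ = exp(-8.7421) = 0.0001597 m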